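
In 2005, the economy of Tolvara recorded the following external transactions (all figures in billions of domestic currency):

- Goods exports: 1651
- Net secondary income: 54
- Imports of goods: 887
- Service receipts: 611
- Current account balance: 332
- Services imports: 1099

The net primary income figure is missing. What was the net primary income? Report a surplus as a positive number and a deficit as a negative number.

Current account = goods balance + services balance + net primary income + net secondary income
Sum of the known components = 330
Net primary income = CA - (known components) = 332 - 330 = 2

2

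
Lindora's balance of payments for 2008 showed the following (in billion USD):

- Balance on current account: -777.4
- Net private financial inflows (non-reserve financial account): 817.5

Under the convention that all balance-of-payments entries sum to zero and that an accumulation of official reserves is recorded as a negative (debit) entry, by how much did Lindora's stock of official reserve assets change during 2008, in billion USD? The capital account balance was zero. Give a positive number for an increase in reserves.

Official reserve transactions balance = -((-777.4) + 817.5) = -40.1
An accumulation of reserves is recorded as a debit (negative entry), so the change in the stock of reserves is the negative of that balance.
Change in official reserves = -(-40.1) = 40.1

40.1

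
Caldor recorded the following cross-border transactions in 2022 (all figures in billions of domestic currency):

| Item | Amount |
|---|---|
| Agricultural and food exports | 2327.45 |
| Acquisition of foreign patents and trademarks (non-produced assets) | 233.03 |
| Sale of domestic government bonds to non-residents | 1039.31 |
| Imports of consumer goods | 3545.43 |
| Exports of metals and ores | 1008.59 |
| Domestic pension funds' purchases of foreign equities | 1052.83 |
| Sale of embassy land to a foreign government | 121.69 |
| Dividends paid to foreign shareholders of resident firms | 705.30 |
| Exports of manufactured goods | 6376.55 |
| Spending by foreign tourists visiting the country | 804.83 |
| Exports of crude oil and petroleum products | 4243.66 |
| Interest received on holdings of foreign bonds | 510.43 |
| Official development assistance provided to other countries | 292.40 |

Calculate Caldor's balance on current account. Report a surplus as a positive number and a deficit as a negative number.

10728.38

Goods: -3545.43 + 1008.59 + 4243.66 + 2327.45 + 6376.55 = 10410.82
Services: 804.83
Primary income: 510.43 - 705.30 = -194.87
Secondary income: -292.40
Current account = 10410.82 + 804.83 + (-194.87) + (-292.40) = 10728.38
(Excluded from the current account — capital account: acquisition of foreign patents and trademarks (non-produced assets) 233.03, sale of embassy land to a foreign government 121.69; financial account: sale of domestic government bonds to non-residents 1039.31, domestic pension funds' purchases of foreign equities 1052.83.)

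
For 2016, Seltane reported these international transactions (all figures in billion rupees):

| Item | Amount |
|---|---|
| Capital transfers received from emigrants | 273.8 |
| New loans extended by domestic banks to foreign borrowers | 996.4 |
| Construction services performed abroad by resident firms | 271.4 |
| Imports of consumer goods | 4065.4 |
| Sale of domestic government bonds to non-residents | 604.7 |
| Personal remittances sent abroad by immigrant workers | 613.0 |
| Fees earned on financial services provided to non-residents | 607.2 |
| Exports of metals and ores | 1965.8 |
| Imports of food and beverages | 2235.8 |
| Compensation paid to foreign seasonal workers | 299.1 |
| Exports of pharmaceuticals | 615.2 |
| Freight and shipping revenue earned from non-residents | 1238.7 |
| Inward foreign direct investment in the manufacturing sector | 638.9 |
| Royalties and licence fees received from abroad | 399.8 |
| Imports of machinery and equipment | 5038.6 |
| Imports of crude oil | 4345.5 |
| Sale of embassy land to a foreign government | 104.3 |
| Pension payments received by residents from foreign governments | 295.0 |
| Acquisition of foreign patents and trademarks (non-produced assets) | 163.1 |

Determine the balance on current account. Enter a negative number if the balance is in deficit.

-11204.3

Goods: 615.2 + 1965.8 - 5038.6 - 4345.5 - 4065.4 - 2235.8 = -13104.3
Services: 1238.7 + 607.2 + 271.4 + 399.8 = 2517.1
Primary income: -299.1
Secondary income: 295.0 - 613.0 = -318.0
Current account = (-13104.3) + 2517.1 + (-299.1) + (-318.0) = -11204.3
(Excluded from the current account — capital account: capital transfers received from emigrants 273.8, sale of embassy land to a foreign government 104.3, acquisition of foreign patents and trademarks (non-produced assets) 163.1; financial account: new loans extended by domestic banks to foreign borrowers 996.4, sale of domestic government bonds to non-residents 604.7, inward foreign direct investment in the manufacturing sector 638.9.)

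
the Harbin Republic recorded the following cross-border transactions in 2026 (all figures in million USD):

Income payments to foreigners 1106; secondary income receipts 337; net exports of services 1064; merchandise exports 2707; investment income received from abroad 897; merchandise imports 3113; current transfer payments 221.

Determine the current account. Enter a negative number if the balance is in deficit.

565

Goods balance = 2707 - 3113 = -406
Services balance = 1064
Trade balance (goods + services) = -406 + 1064 = 658
Net primary income = 897 - 1106 = -209
Net secondary income = 337 - 221 = 116
Current account = 658 + (-209) + 116 = 565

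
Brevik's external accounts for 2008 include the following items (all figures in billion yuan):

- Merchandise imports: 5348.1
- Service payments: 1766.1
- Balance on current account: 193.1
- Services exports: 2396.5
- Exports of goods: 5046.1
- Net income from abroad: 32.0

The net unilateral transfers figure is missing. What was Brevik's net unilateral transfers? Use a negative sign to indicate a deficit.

Current account = goods balance + services balance + net primary income + net secondary income
Sum of the known components = 360.4
Net unilateral transfers = CA - (known components) = 193.1 - 360.4 = -167.3

-167.3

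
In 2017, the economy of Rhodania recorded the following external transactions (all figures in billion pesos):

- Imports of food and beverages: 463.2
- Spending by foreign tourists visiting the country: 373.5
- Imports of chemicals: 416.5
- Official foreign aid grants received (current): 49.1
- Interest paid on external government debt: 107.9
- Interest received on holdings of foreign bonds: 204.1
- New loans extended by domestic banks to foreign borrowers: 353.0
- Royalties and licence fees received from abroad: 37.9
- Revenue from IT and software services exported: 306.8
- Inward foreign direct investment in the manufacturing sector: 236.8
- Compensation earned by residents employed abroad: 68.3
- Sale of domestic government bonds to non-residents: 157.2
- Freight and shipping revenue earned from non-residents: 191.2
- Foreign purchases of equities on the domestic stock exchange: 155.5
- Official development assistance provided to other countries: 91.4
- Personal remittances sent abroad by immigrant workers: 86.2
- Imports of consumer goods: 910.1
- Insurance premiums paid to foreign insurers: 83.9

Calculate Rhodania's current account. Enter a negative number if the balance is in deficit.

-928.3

Goods: -416.5 - 463.2 - 910.1 = -1789.8
Services: -83.9 + 37.9 + 306.8 + 191.2 + 373.5 = 825.5
Primary income: 204.1 - 107.9 + 68.3 = 164.5
Secondary income: 49.1 - 86.2 - 91.4 = -128.5
Current account = (-1789.8) + 825.5 + 164.5 + (-128.5) = -928.3
(Excluded from the current account — financial account: new loans extended by domestic banks to foreign borrowers 353.0, inward foreign direct investment in the manufacturing sector 236.8, sale of domestic government bonds to non-residents 157.2, foreign purchases of equities on the domestic stock exchange 155.5.)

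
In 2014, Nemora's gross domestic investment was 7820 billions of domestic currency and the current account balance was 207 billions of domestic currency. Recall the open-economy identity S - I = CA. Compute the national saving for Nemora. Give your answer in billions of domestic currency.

8027

S = I + CA = 7820 + 207 = 8027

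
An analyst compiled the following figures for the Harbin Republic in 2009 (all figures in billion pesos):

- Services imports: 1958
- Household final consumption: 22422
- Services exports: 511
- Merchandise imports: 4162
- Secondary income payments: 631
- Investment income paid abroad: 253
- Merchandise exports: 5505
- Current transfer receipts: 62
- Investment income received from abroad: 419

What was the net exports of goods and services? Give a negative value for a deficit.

Goods balance = 5505 - 4162 = 1343
Services balance = 511 - 1958 = -1447
Trade balance (goods + services) = 1343 + (-1447) = -104

-104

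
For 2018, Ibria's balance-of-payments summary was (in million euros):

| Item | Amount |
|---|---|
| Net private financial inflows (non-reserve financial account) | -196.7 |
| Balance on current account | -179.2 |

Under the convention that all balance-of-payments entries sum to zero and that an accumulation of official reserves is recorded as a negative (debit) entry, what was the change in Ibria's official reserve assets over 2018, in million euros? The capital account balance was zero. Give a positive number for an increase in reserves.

-375.9

Official reserve transactions balance = -((-179.2) + (-196.7)) = 375.9
An accumulation of reserves is recorded as a debit (negative entry), so the change in the stock of reserves is the negative of that balance.
Change in official reserves = -(375.9) = -375.9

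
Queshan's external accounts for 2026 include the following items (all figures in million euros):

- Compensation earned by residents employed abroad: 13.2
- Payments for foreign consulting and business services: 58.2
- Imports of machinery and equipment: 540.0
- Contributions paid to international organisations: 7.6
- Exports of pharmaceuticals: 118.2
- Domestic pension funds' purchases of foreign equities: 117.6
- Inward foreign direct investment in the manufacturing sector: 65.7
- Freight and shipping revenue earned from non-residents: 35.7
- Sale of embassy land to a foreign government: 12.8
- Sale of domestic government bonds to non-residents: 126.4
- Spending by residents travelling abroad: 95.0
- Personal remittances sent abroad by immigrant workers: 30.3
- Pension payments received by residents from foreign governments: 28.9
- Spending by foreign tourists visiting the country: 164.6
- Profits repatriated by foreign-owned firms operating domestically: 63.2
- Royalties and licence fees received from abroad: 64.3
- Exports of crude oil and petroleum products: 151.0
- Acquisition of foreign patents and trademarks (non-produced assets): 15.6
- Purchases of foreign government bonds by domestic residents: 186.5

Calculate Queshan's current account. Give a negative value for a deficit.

-218.4

Goods: 151.0 - 540.0 + 118.2 = -270.8
Services: -95.0 + 164.6 - 58.2 + 35.7 + 64.3 = 111.4
Primary income: -63.2 + 13.2 = -50.0
Secondary income: -30.3 - 7.6 + 28.9 = -9.0
Current account = (-270.8) + 111.4 + (-50.0) + (-9.0) = -218.4
(Excluded from the current account — financial account: domestic pension funds' purchases of foreign equities 117.6, inward foreign direct investment in the manufacturing sector 65.7, sale of domestic government bonds to non-residents 126.4, purchases of foreign government bonds by domestic residents 186.5; capital account: sale of embassy land to a foreign government 12.8, acquisition of foreign patents and trademarks (non-produced assets) 15.6.)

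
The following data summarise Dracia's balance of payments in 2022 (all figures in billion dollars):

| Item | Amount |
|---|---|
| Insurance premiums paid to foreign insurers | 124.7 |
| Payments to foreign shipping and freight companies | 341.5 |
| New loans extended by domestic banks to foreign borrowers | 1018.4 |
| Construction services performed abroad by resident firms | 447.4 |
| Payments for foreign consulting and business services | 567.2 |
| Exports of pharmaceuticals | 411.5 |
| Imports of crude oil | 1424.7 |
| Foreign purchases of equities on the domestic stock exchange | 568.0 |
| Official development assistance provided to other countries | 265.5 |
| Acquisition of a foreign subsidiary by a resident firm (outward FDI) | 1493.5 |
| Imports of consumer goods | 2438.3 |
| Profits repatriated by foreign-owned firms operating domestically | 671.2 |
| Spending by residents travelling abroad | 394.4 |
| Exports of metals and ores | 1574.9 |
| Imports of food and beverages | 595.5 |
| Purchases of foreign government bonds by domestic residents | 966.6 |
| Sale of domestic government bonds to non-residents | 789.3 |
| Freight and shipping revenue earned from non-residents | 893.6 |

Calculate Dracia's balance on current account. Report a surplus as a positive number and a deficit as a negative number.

-3495.6

Goods: -595.5 + 1574.9 - 2438.3 + 411.5 - 1424.7 = -2472.1
Services: 893.6 - 394.4 - 124.7 + 447.4 - 567.2 - 341.5 = -86.8
Primary income: -671.2
Secondary income: -265.5
Current account = (-2472.1) + (-86.8) + (-671.2) + (-265.5) = -3495.6
(Excluded from the current account — financial account: new loans extended by domestic banks to foreign borrowers 1018.4, foreign purchases of equities on the domestic stock exchange 568.0, acquisition of a foreign subsidiary by a resident firm (outward FDI) 1493.5, purchases of foreign government bonds by domestic residents 966.6, sale of domestic government bonds to non-residents 789.3.)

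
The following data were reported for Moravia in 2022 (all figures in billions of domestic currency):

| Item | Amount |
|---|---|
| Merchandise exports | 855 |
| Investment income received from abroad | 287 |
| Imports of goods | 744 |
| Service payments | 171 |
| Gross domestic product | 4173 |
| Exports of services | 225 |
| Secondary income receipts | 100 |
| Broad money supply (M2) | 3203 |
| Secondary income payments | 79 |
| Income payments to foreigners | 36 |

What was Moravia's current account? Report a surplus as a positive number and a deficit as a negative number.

Goods balance = 855 - 744 = 111
Services balance = 225 - 171 = 54
Trade balance (goods + services) = 111 + 54 = 165
Net primary income = 287 - 36 = 251
Net secondary income = 100 - 79 = 21
Current account = 165 + 251 + 21 = 437

437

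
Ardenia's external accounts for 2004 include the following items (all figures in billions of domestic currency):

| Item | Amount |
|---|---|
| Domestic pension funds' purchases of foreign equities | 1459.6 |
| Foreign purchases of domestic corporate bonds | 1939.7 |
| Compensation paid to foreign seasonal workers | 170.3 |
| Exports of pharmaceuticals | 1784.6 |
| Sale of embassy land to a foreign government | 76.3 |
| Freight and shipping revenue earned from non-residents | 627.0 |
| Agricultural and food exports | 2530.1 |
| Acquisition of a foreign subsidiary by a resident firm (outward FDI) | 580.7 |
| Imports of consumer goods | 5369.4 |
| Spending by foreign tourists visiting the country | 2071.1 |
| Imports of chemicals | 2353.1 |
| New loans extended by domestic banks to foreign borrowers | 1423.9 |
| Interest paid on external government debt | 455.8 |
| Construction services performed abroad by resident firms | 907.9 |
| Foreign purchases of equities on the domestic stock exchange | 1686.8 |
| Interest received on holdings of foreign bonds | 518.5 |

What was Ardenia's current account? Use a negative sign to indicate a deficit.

Goods: 2530.1 + 1784.6 - 5369.4 - 2353.1 = -3407.8
Services: 627.0 + 907.9 + 2071.1 = 3606.0
Primary income: -455.8 - 170.3 + 518.5 = -107.6
Current account = (-3407.8) + 3606.0 + (-107.6) = 90.6
(Excluded from the current account — financial account: domestic pension funds' purchases of foreign equities 1459.6, foreign purchases of domestic corporate bonds 1939.7, acquisition of a foreign subsidiary by a resident firm (outward FDI) 580.7, new loans extended by domestic banks to foreign borrowers 1423.9, foreign purchases of equities on the domestic stock exchange 1686.8; capital account: sale of embassy land to a foreign government 76.3.)

90.6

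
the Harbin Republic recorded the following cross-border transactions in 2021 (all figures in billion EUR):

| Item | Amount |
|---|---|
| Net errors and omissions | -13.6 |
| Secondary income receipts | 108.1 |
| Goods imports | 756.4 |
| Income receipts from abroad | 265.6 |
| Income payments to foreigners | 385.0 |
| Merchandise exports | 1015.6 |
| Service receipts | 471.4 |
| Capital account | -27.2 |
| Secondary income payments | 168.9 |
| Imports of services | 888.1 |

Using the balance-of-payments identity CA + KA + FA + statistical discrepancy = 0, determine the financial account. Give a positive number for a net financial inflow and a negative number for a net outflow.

Goods balance = 1015.6 - 756.4 = 259.2
Services balance = 471.4 - 888.1 = -416.7
Trade balance (goods + services) = 259.2 + (-416.7) = -157.5
Net primary income = 265.6 - 385.0 = -119.4
Net secondary income = 108.1 - 168.9 = -60.8
Current account = -157.5 + (-119.4) + (-60.8) = -337.7
Financial account = -(-337.7 + (-27.2) + (-13.6)) = 378.5

378.5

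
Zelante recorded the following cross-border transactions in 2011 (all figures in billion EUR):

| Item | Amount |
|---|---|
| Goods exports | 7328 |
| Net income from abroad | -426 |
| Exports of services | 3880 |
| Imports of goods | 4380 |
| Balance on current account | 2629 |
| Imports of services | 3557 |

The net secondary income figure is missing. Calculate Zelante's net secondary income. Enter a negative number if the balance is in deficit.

-216

Current account = goods balance + services balance + net primary income + net secondary income
Sum of the known components = 2845
Net secondary income = CA - (known components) = 2629 - 2845 = -216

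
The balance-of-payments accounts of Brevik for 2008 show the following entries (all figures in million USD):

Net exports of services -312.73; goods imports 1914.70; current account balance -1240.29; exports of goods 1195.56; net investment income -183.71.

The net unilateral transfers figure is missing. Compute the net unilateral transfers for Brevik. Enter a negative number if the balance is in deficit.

-24.71

Current account = goods balance + services balance + net primary income + net secondary income
Sum of the known components = -1215.58
Net unilateral transfers = CA - (known components) = -1240.29 - (-1215.58) = -24.71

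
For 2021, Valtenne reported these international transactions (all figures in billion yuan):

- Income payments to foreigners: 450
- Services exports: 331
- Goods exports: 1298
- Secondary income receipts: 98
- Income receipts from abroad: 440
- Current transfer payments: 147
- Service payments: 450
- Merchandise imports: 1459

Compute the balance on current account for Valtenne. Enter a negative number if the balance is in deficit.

Goods balance = 1298 - 1459 = -161
Services balance = 331 - 450 = -119
Trade balance (goods + services) = -161 + (-119) = -280
Net primary income = 440 - 450 = -10
Net secondary income = 98 - 147 = -49
Current account = -280 + (-10) + (-49) = -339

-339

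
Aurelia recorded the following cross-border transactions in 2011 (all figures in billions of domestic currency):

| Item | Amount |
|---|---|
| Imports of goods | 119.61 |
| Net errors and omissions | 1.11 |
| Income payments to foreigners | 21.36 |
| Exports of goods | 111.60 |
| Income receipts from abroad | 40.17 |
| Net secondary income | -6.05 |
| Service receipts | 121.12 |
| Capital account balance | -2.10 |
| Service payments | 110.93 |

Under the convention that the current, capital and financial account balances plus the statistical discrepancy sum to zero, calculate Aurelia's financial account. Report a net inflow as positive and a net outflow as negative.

-13.95

Goods balance = 111.60 - 119.61 = -8.01
Services balance = 121.12 - 110.93 = 10.19
Trade balance (goods + services) = -8.01 + 10.19 = 2.18
Net primary income = 40.17 - 21.36 = 18.81
Net secondary income = -6.05
Current account = 2.18 + 18.81 + (-6.05) = 14.94
Financial account = -(14.94 + (-2.10) + 1.11) = -13.95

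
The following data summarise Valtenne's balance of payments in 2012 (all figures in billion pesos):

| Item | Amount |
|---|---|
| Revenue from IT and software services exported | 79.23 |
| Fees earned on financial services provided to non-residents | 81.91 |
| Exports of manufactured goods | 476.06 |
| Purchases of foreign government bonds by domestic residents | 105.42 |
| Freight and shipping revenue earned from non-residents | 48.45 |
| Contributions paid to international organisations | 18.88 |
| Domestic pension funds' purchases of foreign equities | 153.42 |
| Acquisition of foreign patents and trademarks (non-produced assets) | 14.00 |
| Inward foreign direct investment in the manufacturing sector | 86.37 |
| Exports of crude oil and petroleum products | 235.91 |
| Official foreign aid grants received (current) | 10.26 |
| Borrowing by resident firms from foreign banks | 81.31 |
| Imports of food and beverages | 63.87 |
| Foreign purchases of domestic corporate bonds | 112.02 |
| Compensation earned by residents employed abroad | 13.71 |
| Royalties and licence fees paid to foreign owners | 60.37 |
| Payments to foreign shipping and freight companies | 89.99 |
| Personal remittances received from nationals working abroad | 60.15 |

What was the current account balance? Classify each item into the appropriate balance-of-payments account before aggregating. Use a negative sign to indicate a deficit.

Goods: 235.91 - 63.87 + 476.06 = 648.10
Services: 48.45 - 60.37 + 81.91 - 89.99 + 79.23 = 59.23
Primary income: 13.71
Secondary income: 60.15 + 10.26 - 18.88 = 51.53
Current account = 648.10 + 59.23 + 13.71 + 51.53 = 772.57
(Excluded from the current account — financial account: purchases of foreign government bonds by domestic residents 105.42, domestic pension funds' purchases of foreign equities 153.42, inward foreign direct investment in the manufacturing sector 86.37, borrowing by resident firms from foreign banks 81.31, foreign purchases of domestic corporate bonds 112.02; capital account: acquisition of foreign patents and trademarks (non-produced assets) 14.00.)

772.57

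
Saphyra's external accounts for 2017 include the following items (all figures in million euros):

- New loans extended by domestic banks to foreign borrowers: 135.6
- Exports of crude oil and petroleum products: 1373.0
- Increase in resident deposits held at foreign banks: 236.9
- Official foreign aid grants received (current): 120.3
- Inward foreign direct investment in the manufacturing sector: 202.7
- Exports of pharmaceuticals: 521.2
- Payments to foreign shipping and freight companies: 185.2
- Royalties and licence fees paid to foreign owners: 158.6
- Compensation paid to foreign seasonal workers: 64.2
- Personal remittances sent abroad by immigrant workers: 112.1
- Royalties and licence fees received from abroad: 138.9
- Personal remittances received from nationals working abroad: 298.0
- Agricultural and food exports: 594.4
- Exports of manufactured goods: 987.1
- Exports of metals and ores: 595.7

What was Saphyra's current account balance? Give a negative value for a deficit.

4108.5

Goods: 521.2 + 594.4 + 1373.0 + 595.7 + 987.1 = 4071.4
Services: 138.9 - 158.6 - 185.2 = -204.9
Primary income: -64.2
Secondary income: 120.3 - 112.1 + 298.0 = 306.2
Current account = 4071.4 + (-204.9) + (-64.2) + 306.2 = 4108.5
(Excluded from the current account — financial account: new loans extended by domestic banks to foreign borrowers 135.6, increase in resident deposits held at foreign banks 236.9, inward foreign direct investment in the manufacturing sector 202.7.)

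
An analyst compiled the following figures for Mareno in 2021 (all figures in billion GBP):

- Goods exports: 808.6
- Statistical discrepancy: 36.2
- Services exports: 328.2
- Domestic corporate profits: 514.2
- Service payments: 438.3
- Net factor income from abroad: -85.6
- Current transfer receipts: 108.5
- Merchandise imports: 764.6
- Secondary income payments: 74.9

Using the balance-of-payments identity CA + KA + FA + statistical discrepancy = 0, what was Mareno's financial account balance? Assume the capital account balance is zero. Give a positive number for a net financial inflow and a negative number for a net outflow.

81.9

Goods balance = 808.6 - 764.6 = 44.0
Services balance = 328.2 - 438.3 = -110.1
Trade balance (goods + services) = 44.0 + (-110.1) = -66.1
Net primary income = -85.6
Net secondary income = 108.5 - 74.9 = 33.6
Current account = -66.1 + (-85.6) + 33.6 = -118.1
Financial account = -(-118.1 + 36.2) = 81.9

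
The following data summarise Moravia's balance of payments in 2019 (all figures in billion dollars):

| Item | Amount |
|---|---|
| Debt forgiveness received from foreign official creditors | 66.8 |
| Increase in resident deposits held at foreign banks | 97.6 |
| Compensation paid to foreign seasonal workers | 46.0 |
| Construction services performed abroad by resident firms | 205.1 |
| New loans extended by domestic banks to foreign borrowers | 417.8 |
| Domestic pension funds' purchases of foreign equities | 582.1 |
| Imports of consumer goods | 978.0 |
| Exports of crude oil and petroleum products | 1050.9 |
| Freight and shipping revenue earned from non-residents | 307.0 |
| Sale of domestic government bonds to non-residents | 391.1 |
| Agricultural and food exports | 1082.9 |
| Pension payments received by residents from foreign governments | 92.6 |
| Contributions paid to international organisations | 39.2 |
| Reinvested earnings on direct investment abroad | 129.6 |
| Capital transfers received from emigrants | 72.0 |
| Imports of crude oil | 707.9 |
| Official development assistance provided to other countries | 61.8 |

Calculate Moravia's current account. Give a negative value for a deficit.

Goods: 1082.9 - 707.9 + 1050.9 - 978.0 = 447.9
Services: 205.1 + 307.0 = 512.1
Primary income: 129.6 - 46.0 = 83.6
Secondary income: -61.8 + 92.6 - 39.2 = -8.4
Current account = 447.9 + 512.1 + 83.6 + (-8.4) = 1035.2
(Excluded from the current account — capital account: debt forgiveness received from foreign official creditors 66.8, capital transfers received from emigrants 72.0; financial account: increase in resident deposits held at foreign banks 97.6, new loans extended by domestic banks to foreign borrowers 417.8, domestic pension funds' purchases of foreign equities 582.1, sale of domestic government bonds to non-residents 391.1.)

1035.2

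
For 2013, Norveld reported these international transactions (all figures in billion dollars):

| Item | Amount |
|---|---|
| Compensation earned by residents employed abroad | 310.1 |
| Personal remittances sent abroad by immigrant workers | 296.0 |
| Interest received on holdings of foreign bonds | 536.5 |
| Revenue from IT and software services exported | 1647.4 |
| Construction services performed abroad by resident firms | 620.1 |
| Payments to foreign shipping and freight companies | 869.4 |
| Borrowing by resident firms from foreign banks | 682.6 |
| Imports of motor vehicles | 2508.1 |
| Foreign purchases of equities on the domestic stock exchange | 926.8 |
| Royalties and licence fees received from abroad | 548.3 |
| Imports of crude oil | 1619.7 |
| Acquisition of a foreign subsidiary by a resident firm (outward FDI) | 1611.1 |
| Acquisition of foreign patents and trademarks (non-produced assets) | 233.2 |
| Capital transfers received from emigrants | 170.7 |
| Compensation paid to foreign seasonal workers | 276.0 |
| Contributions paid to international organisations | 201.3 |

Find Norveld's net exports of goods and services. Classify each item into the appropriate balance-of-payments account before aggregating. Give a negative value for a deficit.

Goods: -1619.7 - 2508.1 = -4127.8
Services: 1647.4 + 548.3 + 620.1 - 869.4 = 1946.4
Trade balance = -4127.8 + 1946.4 = -2181.4
(Excluded from the trade balance — primary income: compensation earned by residents employed abroad 310.1, interest received on holdings of foreign bonds 536.5, compensation paid to foreign seasonal workers 276.0; secondary income: personal remittances sent abroad by immigrant workers 296.0, contributions paid to international organisations 201.3; financial account: borrowing by resident firms from foreign banks 682.6, foreign purchases of equities on the domestic stock exchange 926.8, acquisition of a foreign subsidiary by a resident firm (outward FDI) 1611.1; capital account: acquisition of foreign patents and trademarks (non-produced assets) 233.2, capital transfers received from emigrants 170.7.)

-2181.4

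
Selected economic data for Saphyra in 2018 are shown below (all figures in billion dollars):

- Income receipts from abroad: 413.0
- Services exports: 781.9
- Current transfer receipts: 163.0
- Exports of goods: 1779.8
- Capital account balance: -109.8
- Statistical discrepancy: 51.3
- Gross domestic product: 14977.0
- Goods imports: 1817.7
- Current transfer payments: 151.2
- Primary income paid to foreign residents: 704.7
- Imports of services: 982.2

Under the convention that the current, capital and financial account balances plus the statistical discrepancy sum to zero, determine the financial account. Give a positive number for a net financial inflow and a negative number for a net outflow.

576.6

Goods balance = 1779.8 - 1817.7 = -37.9
Services balance = 781.9 - 982.2 = -200.3
Trade balance (goods + services) = -37.9 + (-200.3) = -238.2
Net primary income = 413.0 - 704.7 = -291.7
Net secondary income = 163.0 - 151.2 = 11.8
Current account = -238.2 + (-291.7) + 11.8 = -518.1
Financial account = -(-518.1 + (-109.8) + 51.3) = 576.6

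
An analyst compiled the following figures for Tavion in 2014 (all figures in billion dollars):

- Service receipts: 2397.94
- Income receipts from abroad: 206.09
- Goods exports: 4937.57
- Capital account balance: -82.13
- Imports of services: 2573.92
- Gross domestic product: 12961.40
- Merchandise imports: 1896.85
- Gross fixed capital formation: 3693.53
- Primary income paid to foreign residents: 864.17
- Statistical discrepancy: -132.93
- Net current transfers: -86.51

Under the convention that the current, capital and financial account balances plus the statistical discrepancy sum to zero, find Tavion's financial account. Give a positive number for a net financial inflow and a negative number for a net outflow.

Goods balance = 4937.57 - 1896.85 = 3040.72
Services balance = 2397.94 - 2573.92 = -175.98
Trade balance (goods + services) = 3040.72 + (-175.98) = 2864.74
Net primary income = 206.09 - 864.17 = -658.08
Net secondary income = -86.51
Current account = 2864.74 + (-658.08) + (-86.51) = 2120.15
Financial account = -(2120.15 + (-82.13) + (-132.93)) = -1905.09

-1905.09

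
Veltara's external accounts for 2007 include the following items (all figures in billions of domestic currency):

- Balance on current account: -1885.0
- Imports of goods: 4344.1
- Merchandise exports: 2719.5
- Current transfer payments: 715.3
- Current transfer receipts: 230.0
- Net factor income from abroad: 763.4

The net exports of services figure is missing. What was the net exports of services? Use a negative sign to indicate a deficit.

Current account = goods balance + services balance + net primary income + net secondary income
Sum of the known components = -1346.5
Net exports of services = CA - (known components) = -1885.0 - (-1346.5) = -538.5

-538.5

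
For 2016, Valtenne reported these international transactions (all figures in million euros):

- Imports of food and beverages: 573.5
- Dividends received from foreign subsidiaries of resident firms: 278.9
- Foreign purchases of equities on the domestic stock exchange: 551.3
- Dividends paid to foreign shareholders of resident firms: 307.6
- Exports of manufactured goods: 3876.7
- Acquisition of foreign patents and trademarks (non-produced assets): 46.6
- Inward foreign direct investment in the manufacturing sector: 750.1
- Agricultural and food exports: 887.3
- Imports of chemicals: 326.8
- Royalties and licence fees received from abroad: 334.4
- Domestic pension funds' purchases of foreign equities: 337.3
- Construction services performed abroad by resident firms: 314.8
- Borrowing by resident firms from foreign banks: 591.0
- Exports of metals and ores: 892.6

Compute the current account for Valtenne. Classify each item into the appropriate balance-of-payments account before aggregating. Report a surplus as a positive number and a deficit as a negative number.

5376.8

Goods: -326.8 + 3876.7 + 892.6 + 887.3 - 573.5 = 4756.3
Services: 314.8 + 334.4 = 649.2
Primary income: -307.6 + 278.9 = -28.7
Current account = 4756.3 + 649.2 + (-28.7) = 5376.8
(Excluded from the current account — financial account: foreign purchases of equities on the domestic stock exchange 551.3, inward foreign direct investment in the manufacturing sector 750.1, domestic pension funds' purchases of foreign equities 337.3, borrowing by resident firms from foreign banks 591.0; capital account: acquisition of foreign patents and trademarks (non-produced assets) 46.6.)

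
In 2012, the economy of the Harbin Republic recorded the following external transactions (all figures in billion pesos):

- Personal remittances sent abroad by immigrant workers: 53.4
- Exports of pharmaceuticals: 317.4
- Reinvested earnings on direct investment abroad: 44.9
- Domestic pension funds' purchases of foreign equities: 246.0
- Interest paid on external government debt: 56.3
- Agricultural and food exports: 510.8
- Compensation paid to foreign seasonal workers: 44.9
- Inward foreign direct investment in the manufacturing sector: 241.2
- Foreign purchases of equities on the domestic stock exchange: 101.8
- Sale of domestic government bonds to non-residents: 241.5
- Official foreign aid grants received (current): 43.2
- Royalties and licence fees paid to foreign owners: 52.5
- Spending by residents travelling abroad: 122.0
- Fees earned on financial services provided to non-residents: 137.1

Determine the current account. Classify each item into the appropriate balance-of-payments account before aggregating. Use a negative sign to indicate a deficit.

Goods: 317.4 + 510.8 = 828.2
Services: -122.0 + 137.1 - 52.5 = -37.4
Primary income: 44.9 - 44.9 - 56.3 = -56.3
Secondary income: 43.2 - 53.4 = -10.2
Current account = 828.2 + (-37.4) + (-56.3) + (-10.2) = 724.3
(Excluded from the current account — financial account: domestic pension funds' purchases of foreign equities 246.0, inward foreign direct investment in the manufacturing sector 241.2, foreign purchases of equities on the domestic stock exchange 101.8, sale of domestic government bonds to non-residents 241.5.)

724.3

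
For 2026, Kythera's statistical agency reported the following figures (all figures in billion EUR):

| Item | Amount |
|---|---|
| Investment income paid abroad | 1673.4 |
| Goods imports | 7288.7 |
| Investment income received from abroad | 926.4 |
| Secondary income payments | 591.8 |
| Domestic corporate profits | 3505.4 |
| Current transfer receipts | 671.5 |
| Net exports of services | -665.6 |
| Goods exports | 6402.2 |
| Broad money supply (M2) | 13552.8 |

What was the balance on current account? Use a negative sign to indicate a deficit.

Goods balance = 6402.2 - 7288.7 = -886.5
Services balance = -665.6
Trade balance (goods + services) = -886.5 + (-665.6) = -1552.1
Net primary income = 926.4 - 1673.4 = -747.0
Net secondary income = 671.5 - 591.8 = 79.7
Current account = -1552.1 + (-747.0) + 79.7 = -2219.4

-2219.4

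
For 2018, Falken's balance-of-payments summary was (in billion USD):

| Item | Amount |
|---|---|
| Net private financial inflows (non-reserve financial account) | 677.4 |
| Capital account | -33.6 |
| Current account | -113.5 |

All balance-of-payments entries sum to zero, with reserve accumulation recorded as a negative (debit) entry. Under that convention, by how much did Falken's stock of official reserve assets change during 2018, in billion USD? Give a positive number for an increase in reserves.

530.3

Official reserve transactions balance = -((-113.5) + (-33.6) + 677.4) = -530.3
An accumulation of reserves is recorded as a debit (negative entry), so the change in the stock of reserves is the negative of that balance.
Change in official reserves = -(-530.3) = 530.3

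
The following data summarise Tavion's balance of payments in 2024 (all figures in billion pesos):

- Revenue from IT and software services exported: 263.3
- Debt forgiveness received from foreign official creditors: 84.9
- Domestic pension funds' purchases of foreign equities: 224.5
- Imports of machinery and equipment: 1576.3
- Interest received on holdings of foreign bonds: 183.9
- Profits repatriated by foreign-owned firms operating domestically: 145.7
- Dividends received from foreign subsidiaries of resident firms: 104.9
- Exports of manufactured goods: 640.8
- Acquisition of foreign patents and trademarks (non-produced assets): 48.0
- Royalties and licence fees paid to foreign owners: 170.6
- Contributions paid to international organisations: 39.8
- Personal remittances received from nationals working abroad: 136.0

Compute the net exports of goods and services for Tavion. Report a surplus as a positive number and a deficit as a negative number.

-842.8

Goods: -1576.3 + 640.8 = -935.5
Services: 263.3 - 170.6 = 92.7
Trade balance = -935.5 + 92.7 = -842.8
(Excluded from the trade balance — capital account: debt forgiveness received from foreign official creditors 84.9, acquisition of foreign patents and trademarks (non-produced assets) 48.0; financial account: domestic pension funds' purchases of foreign equities 224.5; primary income: interest received on holdings of foreign bonds 183.9, profits repatriated by foreign-owned firms operating domestically 145.7, dividends received from foreign subsidiaries of resident firms 104.9; secondary income: contributions paid to international organisations 39.8, personal remittances received from nationals working abroad 136.0.)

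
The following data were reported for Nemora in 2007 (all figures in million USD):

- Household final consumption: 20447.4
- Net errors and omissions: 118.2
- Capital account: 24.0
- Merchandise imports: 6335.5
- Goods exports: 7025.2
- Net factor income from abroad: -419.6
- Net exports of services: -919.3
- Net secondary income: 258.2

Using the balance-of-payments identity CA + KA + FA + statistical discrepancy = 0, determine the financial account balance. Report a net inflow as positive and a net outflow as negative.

Goods balance = 7025.2 - 6335.5 = 689.7
Services balance = -919.3
Trade balance (goods + services) = 689.7 + (-919.3) = -229.6
Net primary income = -419.6
Net secondary income = 258.2
Current account = -229.6 + (-419.6) + 258.2 = -391.0
Financial account = -(-391.0 + 24.0 + 118.2) = 248.8

248.8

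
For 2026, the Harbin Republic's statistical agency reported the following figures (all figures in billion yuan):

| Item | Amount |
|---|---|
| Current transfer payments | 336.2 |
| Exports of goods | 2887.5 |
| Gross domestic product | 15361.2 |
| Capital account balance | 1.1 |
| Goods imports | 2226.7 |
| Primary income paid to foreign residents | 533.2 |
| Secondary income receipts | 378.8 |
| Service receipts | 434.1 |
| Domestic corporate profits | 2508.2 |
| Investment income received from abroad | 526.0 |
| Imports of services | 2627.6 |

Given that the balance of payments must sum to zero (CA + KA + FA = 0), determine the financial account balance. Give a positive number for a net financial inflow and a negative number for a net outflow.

Goods balance = 2887.5 - 2226.7 = 660.8
Services balance = 434.1 - 2627.6 = -2193.5
Trade balance (goods + services) = 660.8 + (-2193.5) = -1532.7
Net primary income = 526.0 - 533.2 = -7.2
Net secondary income = 378.8 - 336.2 = 42.6
Current account = -1532.7 + (-7.2) + 42.6 = -1497.3
Financial account = -(-1497.3 + 1.1) = 1496.2

1496.2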